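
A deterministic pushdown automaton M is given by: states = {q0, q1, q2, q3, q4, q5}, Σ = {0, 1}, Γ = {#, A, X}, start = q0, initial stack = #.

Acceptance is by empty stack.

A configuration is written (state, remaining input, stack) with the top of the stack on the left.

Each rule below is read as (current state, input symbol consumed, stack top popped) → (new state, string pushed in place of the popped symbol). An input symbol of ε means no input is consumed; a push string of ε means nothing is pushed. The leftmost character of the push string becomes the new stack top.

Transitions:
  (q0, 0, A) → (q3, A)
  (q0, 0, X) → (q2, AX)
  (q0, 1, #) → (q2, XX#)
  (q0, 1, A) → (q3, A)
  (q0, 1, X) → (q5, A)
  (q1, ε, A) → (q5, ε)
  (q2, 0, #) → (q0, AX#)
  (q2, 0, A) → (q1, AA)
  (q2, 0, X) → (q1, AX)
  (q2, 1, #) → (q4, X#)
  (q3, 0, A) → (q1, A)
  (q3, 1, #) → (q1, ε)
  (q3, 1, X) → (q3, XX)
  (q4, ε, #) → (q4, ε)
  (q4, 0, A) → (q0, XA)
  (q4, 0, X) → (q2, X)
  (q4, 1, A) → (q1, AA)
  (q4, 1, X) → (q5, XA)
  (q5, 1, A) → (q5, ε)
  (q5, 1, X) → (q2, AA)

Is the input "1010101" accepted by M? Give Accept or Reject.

Reject

(q0, 1010101, #)
  read 1, top #: go to q2, push XX# → (q2, 010101, XX#)
  read 0, top X: go to q1, push AX → (q1, 10101, AXX#)
  ε-move, top A: go to q5, push ε → (q5, 10101, XX#)
  read 1, top X: go to q2, push AA → (q2, 0101, AAX#)
  read 0, top A: go to q1, push AA → (q1, 101, AAAX#)
  ε-move, top A: go to q5, push ε → (q5, 101, AAX#)
  read 1, top A: go to q5, push ε → (q5, 01, AX#)
No transition applies at (q5, 01, AX#); input not fully consumed.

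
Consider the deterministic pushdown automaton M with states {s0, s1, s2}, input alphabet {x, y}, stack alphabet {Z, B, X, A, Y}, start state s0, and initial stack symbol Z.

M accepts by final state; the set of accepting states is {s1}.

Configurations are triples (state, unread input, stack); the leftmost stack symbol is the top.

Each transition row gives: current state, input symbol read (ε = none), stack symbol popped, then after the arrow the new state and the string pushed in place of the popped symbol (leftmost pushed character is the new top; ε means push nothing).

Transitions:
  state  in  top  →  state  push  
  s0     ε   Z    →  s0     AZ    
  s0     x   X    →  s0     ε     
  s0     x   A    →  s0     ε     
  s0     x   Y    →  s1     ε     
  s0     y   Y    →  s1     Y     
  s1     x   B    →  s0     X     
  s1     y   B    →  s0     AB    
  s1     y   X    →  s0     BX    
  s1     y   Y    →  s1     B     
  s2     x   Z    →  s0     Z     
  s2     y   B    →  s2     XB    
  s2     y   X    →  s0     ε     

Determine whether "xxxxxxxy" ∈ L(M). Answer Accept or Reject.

(s0, xxxxxxxy, Z) ⊢ (s0, xxxxxxxy, AZ) ⊢ (s0, xxxxxxy, Z) ⊢ (s0, xxxxxxy, AZ) ⊢ (s0, xxxxxy, Z) ⊢ (s0, xxxxxy, AZ) ⊢ (s0, xxxxy, Z) ⊢ (s0, xxxxy, AZ) ⊢ (s0, xxxy, Z) ⊢ (s0, xxxy, AZ) ⊢ (s0, xxy, Z) ⊢ (s0, xxy, AZ) ⊢ (s0, xy, Z) ⊢ (s0, xy, AZ) ⊢ (s0, y, Z) ⊢ (s0, y, AZ)
No transition applies at (s0, y, AZ); input not fully consumed.

Reject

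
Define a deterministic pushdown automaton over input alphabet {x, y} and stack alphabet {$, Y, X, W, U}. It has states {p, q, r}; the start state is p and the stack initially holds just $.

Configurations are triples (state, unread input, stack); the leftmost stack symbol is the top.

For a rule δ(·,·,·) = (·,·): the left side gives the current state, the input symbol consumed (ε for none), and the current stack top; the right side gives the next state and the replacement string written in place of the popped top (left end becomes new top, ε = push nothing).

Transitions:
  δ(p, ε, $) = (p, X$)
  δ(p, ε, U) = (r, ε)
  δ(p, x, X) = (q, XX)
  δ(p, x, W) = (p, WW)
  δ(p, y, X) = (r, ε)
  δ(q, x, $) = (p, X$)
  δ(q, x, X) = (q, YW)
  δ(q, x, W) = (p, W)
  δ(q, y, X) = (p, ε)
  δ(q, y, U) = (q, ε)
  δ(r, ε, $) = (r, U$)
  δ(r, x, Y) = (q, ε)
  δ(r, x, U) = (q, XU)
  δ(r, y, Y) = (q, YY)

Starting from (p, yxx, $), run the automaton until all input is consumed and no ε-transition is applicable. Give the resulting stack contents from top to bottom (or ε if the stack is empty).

YWU$

(p, yxx, $) ⊢ (p, yxx, X$) ⊢ (r, xx, $) ⊢ (r, xx, U$) ⊢ (q, x, XU$) ⊢ (q, ε, YWU$)
All input consumed in state q with stack YWU$.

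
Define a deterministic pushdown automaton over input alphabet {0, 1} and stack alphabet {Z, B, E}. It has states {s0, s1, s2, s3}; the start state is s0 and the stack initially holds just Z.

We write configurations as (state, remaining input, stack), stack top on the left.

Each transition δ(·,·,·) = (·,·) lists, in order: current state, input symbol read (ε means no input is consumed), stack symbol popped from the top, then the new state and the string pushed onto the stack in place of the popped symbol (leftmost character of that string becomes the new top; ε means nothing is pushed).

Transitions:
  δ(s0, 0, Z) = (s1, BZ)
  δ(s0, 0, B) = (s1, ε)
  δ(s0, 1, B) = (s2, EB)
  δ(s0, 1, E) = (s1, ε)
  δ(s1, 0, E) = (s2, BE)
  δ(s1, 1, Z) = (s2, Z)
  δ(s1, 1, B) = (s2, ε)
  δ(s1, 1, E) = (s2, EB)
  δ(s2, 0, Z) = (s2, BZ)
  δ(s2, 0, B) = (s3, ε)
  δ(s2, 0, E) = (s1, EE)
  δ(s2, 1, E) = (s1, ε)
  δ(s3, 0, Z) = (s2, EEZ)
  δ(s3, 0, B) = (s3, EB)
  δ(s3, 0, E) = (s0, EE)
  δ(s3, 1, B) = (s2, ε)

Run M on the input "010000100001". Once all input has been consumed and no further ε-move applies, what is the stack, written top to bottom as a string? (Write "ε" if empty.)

EEBEEZ

(s0, 010000100001, Z)
  read 0, top Z: go to s1, push BZ → (s1, 10000100001, BZ)
  read 1, top B: go to s2, push ε → (s2, 0000100001, Z)
  read 0, top Z: go to s2, push BZ → (s2, 000100001, BZ)
  read 0, top B: go to s3, push ε → (s3, 00100001, Z)
  read 0, top Z: go to s2, push EEZ → (s2, 0100001, EEZ)
  read 0, top E: go to s1, push EE → (s1, 100001, EEEZ)
  read 1, top E: go to s2, push EB → (s2, 00001, EBEEZ)
  read 0, top E: go to s1, push EE → (s1, 0001, EEBEEZ)
  read 0, top E: go to s2, push BE → (s2, 001, BEEBEEZ)
  read 0, top B: go to s3, push ε → (s3, 01, EEBEEZ)
  read 0, top E: go to s0, push EE → (s0, 1, EEEBEEZ)
  read 1, top E: go to s1, push ε → (s1, ε, EEBEEZ)
All input consumed in state s1 with stack EEBEEZ.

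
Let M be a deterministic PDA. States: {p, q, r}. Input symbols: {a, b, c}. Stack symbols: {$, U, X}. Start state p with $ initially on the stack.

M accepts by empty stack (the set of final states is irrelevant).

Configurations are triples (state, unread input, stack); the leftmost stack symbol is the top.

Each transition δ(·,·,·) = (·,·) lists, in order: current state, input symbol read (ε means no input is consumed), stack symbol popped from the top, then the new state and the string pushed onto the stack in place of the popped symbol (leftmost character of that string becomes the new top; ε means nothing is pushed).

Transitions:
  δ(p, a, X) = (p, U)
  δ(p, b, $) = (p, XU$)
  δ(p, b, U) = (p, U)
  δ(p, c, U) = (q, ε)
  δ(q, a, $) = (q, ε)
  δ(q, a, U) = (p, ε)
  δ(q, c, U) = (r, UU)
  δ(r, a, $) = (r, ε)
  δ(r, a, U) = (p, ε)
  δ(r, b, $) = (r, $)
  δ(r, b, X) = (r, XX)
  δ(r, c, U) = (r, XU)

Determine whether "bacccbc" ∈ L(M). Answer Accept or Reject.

(p, bacccbc, $)
  read b, top $: go to p, push XU$ → (p, acccbc, XU$)
  read a, top X: go to p, push U → (p, cccbc, UU$)
  read c, top U: go to q, push ε → (q, ccbc, U$)
  read c, top U: go to r, push UU → (r, cbc, UU$)
  read c, top U: go to r, push XU → (r, bc, XUU$)
  read b, top X: go to r, push XX → (r, c, XXUU$)
No transition applies at (r, c, XXUU$); input not fully consumed.

Reject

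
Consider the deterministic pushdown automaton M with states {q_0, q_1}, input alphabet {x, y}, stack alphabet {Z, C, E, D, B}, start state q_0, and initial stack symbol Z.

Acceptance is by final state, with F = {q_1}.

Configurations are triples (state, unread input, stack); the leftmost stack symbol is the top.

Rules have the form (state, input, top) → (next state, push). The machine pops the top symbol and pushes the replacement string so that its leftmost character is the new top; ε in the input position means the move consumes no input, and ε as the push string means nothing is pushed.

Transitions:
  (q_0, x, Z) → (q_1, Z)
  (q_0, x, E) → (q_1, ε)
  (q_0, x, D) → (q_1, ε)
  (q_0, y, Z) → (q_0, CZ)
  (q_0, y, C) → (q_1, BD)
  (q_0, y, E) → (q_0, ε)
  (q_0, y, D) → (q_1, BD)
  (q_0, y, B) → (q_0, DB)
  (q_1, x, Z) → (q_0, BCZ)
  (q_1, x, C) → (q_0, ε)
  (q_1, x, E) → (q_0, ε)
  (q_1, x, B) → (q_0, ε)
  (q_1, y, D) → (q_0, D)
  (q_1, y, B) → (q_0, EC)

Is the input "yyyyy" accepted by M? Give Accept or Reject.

Accept

(q_0, yyyyy, Z)
  read y, top Z: go to q_0, push CZ → (q_0, yyyy, CZ)
  read y, top C: go to q_1, push BD → (q_1, yyy, BDZ)
  read y, top B: go to q_0, push EC → (q_0, yy, ECDZ)
  read y, top E: go to q_0, push ε → (q_0, y, CDZ)
  read y, top C: go to q_1, push BD → (q_1, ε, BDDZ)
All input consumed; state q_1 ∈ F.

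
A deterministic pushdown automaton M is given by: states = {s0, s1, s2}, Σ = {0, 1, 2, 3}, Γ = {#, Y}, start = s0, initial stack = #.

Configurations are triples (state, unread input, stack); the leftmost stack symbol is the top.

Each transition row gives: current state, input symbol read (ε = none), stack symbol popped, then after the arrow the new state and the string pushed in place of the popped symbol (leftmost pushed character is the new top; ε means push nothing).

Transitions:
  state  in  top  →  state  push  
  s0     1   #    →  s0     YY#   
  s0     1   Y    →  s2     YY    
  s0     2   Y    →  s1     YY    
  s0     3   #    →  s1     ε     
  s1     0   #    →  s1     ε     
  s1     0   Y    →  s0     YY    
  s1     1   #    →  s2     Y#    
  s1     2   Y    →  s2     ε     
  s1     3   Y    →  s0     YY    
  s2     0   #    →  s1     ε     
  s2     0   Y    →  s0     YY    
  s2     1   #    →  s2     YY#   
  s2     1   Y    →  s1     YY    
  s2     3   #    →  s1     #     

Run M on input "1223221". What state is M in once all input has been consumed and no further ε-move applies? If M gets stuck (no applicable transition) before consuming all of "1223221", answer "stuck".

stuck

(s0, 1223221, #) ⊢ (s0, 223221, YY#) ⊢ (s1, 23221, YYY#) ⊢ (s2, 3221, YY#)
No transition for (s2, 3, top Y); M blocks with input 3221 remaining.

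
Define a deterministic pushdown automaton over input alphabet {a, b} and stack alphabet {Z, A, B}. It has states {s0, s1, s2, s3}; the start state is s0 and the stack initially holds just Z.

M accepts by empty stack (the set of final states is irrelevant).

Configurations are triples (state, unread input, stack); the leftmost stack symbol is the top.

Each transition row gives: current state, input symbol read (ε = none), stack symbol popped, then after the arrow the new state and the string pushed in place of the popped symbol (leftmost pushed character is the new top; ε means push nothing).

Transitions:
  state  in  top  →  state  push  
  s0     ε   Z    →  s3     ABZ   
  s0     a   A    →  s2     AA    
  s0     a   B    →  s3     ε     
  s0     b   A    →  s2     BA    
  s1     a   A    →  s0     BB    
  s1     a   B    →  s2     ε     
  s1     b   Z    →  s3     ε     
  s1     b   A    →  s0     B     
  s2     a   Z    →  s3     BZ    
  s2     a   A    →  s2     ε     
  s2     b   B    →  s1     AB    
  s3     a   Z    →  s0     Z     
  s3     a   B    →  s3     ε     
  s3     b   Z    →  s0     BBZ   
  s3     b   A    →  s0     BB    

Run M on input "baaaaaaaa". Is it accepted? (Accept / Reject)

(s0, baaaaaaaa, Z)
  ε-move, top Z: go to s3, push ABZ → (s3, baaaaaaaa, ABZ)
  read b, top A: go to s0, push BB → (s0, aaaaaaaa, BBBZ)
  read a, top B: go to s3, push ε → (s3, aaaaaaa, BBZ)
  read a, top B: go to s3, push ε → (s3, aaaaaa, BZ)
  read a, top B: go to s3, push ε → (s3, aaaaa, Z)
  read a, top Z: go to s0, push Z → (s0, aaaa, Z)
  ε-move, top Z: go to s3, push ABZ → (s3, aaaa, ABZ)
No transition applies at (s3, aaaa, ABZ); input not fully consumed.

Reject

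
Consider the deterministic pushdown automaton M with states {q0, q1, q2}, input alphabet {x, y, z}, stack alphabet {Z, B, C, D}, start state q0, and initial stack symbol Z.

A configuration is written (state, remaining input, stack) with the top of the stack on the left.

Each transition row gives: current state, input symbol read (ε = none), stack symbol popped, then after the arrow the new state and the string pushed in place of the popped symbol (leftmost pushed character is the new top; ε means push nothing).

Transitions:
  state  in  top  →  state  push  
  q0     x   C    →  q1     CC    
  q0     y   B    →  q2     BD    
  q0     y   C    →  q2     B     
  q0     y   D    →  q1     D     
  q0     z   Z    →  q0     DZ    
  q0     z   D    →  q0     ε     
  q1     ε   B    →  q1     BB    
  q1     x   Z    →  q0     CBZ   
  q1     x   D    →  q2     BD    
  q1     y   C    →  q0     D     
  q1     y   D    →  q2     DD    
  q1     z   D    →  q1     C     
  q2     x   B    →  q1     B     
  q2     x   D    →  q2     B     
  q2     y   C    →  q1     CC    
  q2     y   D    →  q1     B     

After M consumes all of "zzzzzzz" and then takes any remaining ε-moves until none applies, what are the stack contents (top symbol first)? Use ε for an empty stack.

(q0, zzzzzzz, Z)
  read z, top Z: go to q0, push DZ → (q0, zzzzzz, DZ)
  read z, top D: go to q0, push ε → (q0, zzzzz, Z)
  read z, top Z: go to q0, push DZ → (q0, zzzz, DZ)
  read z, top D: go to q0, push ε → (q0, zzz, Z)
  read z, top Z: go to q0, push DZ → (q0, zz, DZ)
  read z, top D: go to q0, push ε → (q0, z, Z)
  read z, top Z: go to q0, push DZ → (q0, ε, DZ)
All input consumed in state q0 with stack DZ.

DZ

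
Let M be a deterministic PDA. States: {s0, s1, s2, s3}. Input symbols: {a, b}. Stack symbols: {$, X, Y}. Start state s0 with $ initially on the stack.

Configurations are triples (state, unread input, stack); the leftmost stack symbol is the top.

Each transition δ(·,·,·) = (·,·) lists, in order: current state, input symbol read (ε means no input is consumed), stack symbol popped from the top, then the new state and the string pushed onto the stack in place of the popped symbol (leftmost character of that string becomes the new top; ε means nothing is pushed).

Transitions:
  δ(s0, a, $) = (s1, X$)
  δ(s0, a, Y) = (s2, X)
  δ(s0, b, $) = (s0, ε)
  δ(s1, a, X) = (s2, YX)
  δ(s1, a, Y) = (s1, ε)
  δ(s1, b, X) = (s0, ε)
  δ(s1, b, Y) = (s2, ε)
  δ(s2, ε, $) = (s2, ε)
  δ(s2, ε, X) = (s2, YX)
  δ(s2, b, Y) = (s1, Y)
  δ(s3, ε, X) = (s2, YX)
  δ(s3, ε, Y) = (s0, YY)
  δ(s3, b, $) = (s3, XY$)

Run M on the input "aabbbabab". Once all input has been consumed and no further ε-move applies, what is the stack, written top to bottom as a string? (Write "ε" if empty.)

(s0, aabbbabab, $)
  read a, top $: go to s1, push X$ → (s1, abbbabab, X$)
  read a, top X: go to s2, push YX → (s2, bbbabab, YX$)
  read b, top Y: go to s1, push Y → (s1, bbabab, YX$)
  read b, top Y: go to s2, push ε → (s2, babab, X$)
  ε-move, top X: go to s2, push YX → (s2, babab, YX$)
  read b, top Y: go to s1, push Y → (s1, abab, YX$)
  read a, top Y: go to s1, push ε → (s1, bab, X$)
  read b, top X: go to s0, push ε → (s0, ab, $)
  read a, top $: go to s1, push X$ → (s1, b, X$)
  read b, top X: go to s0, push ε → (s0, ε, $)
All input consumed in state s0 with stack $.

$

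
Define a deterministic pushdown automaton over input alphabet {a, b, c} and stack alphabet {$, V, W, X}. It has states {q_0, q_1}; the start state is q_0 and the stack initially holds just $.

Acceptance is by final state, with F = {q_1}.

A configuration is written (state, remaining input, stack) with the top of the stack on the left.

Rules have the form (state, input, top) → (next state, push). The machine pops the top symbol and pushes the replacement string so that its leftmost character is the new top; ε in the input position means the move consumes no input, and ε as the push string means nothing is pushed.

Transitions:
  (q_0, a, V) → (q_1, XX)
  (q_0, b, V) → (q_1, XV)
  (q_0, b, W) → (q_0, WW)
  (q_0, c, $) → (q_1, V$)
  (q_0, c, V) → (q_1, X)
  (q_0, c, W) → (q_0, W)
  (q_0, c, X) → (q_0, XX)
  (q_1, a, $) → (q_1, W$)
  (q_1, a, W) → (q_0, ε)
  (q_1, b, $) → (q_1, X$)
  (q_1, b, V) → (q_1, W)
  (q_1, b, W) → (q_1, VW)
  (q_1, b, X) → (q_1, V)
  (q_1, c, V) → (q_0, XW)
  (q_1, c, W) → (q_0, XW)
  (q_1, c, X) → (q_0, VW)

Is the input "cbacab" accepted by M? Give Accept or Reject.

(q_0, cbacab, $) ⊢ (q_1, bacab, V$) ⊢ (q_1, acab, W$) ⊢ (q_0, cab, $) ⊢ (q_1, ab, V$)
No transition applies at (q_1, ab, V$); input not fully consumed.

Reject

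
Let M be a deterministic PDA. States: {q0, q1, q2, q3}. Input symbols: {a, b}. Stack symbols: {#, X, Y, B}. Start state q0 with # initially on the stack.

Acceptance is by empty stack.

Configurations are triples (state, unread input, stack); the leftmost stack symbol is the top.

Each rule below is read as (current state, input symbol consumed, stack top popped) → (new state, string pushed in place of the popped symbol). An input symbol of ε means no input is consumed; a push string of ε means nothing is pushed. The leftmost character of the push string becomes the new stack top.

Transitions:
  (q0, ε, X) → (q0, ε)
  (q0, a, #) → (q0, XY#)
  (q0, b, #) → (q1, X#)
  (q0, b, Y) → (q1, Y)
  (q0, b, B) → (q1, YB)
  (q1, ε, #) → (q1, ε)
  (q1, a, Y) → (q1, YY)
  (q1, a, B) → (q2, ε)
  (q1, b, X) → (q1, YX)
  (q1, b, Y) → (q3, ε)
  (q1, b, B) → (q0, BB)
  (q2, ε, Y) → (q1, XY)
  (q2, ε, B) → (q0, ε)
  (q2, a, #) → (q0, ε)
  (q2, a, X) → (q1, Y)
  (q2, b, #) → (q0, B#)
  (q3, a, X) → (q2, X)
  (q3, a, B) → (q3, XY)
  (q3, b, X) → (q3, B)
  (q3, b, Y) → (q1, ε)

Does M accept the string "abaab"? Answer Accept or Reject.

Reject

(q0, abaab, #) ⊢ (q0, baab, XY#) ⊢ (q0, baab, Y#) ⊢ (q1, aab, Y#) ⊢ (q1, ab, YY#) ⊢ (q1, b, YYY#) ⊢ (q3, ε, YY#)
All input consumed; stack is YY#, not empty, and no further ε-move applies.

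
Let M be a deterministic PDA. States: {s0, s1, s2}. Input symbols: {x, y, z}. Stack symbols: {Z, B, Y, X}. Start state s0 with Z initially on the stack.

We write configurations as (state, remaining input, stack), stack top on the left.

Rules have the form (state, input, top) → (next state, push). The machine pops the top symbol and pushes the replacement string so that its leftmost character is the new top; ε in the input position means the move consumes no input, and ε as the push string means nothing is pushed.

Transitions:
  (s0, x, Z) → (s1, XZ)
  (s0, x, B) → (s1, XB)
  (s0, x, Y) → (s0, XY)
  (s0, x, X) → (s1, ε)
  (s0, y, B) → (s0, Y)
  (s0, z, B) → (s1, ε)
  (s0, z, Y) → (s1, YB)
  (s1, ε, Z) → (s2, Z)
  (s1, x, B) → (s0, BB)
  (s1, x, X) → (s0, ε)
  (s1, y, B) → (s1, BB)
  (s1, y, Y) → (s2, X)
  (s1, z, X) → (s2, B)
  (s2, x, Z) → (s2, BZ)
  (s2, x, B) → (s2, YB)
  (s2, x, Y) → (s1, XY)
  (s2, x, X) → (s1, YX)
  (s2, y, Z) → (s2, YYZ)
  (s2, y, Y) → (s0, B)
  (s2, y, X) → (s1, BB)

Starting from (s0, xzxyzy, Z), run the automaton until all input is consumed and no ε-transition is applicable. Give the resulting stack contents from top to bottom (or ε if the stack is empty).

BBZ

(s0, xzxyzy, Z)
  read x, top Z: go to s1, push XZ → (s1, zxyzy, XZ)
  read z, top X: go to s2, push B → (s2, xyzy, BZ)
  read x, top B: go to s2, push YB → (s2, yzy, YBZ)
  read y, top Y: go to s0, push B → (s0, zy, BBZ)
  read z, top B: go to s1, push ε → (s1, y, BZ)
  read y, top B: go to s1, push BB → (s1, ε, BBZ)
All input consumed in state s1 with stack BBZ.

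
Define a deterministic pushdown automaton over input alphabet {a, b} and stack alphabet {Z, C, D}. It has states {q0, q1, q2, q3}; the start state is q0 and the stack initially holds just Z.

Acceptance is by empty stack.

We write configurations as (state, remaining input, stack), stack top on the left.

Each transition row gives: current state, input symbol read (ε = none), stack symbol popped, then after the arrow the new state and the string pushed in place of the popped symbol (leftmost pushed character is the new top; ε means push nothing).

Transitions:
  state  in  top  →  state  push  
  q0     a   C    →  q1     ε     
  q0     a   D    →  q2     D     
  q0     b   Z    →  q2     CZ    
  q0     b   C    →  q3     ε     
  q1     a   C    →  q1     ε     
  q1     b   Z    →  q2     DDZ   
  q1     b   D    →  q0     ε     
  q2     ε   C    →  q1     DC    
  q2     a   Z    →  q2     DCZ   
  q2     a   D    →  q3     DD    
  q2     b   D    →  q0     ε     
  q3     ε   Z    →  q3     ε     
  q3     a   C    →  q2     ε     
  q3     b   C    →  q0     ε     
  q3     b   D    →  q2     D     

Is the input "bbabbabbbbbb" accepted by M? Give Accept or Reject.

(q0, bbabbabbbbbb, Z)
  read b, top Z: go to q2, push CZ → (q2, babbabbbbbb, CZ)
  ε-move, top C: go to q1, push DC → (q1, babbabbbbbb, DCZ)
  read b, top D: go to q0, push ε → (q0, abbabbbbbb, CZ)
  read a, top C: go to q1, push ε → (q1, bbabbbbbb, Z)
  read b, top Z: go to q2, push DDZ → (q2, babbbbbb, DDZ)
  read b, top D: go to q0, push ε → (q0, abbbbbb, DZ)
  read a, top D: go to q2, push D → (q2, bbbbbb, DZ)
  read b, top D: go to q0, push ε → (q0, bbbbb, Z)
  read b, top Z: go to q2, push CZ → (q2, bbbb, CZ)
  ε-move, top C: go to q1, push DC → (q1, bbbb, DCZ)
  read b, top D: go to q0, push ε → (q0, bbb, CZ)
  read b, top C: go to q3, push ε → (q3, bb, Z)
  ε-move, top Z: go to q3, push ε → (q3, bb, ε)
No transition applies at (q3, bb, ε); input not fully consumed.

Reject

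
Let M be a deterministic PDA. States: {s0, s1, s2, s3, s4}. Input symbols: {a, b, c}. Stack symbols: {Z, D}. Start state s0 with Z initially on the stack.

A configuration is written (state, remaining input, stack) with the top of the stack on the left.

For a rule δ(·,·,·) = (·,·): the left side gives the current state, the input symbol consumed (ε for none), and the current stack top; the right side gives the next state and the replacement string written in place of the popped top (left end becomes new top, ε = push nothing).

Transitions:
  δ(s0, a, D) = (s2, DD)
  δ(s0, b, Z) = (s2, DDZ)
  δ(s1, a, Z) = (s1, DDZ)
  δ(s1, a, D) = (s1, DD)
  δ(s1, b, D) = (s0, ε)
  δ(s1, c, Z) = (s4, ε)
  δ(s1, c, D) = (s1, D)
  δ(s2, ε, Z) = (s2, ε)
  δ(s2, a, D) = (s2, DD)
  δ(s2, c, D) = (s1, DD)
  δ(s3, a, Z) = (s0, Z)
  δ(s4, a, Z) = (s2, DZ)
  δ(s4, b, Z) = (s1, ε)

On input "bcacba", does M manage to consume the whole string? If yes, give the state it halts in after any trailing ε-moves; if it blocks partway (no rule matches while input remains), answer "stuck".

(s0, bcacba, Z)
  read b, top Z: go to s2, push DDZ → (s2, cacba, DDZ)
  read c, top D: go to s1, push DD → (s1, acba, DDDZ)
  read a, top D: go to s1, push DD → (s1, cba, DDDDZ)
  read c, top D: go to s1, push D → (s1, ba, DDDDZ)
  read b, top D: go to s0, push ε → (s0, a, DDDZ)
  read a, top D: go to s2, push DD → (s2, ε, DDDDZ)
All input consumed; M is in state s2.

s2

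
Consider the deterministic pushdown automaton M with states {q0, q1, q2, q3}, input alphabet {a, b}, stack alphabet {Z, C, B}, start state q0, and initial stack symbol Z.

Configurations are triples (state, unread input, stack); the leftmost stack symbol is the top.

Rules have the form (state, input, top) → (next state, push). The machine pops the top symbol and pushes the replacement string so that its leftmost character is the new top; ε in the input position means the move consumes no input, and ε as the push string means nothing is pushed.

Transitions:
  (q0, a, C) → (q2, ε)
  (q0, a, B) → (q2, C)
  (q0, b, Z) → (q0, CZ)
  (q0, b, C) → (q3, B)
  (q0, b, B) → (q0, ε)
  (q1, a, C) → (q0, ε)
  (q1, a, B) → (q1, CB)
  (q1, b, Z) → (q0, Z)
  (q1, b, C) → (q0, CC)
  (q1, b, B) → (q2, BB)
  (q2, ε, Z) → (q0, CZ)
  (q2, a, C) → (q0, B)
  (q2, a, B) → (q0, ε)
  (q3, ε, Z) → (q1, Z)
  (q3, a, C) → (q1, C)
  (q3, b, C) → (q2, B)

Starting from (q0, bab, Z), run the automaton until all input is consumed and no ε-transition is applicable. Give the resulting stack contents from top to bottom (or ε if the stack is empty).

BZ

(q0, bab, Z) ⊢ (q0, ab, CZ) ⊢ (q2, b, Z) ⊢ (q0, b, CZ) ⊢ (q3, ε, BZ)
All input consumed in state q3 with stack BZ.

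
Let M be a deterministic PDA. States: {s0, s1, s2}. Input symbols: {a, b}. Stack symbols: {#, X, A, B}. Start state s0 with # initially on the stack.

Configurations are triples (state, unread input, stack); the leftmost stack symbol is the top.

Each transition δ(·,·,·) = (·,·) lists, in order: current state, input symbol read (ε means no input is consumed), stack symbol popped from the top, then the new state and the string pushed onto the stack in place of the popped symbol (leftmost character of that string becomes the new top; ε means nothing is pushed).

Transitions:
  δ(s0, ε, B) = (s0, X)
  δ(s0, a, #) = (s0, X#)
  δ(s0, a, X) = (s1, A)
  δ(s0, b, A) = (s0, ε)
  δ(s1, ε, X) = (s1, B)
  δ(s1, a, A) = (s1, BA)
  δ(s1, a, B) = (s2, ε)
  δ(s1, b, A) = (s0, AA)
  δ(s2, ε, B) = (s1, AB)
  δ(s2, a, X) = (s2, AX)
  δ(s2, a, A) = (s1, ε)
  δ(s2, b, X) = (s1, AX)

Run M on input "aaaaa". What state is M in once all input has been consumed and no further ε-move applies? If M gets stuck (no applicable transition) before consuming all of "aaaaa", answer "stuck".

s1

(s0, aaaaa, #) ⊢ (s0, aaaa, X#) ⊢ (s1, aaa, A#) ⊢ (s1, aa, BA#) ⊢ (s2, a, A#) ⊢ (s1, ε, #)
All input consumed; M is in state s1.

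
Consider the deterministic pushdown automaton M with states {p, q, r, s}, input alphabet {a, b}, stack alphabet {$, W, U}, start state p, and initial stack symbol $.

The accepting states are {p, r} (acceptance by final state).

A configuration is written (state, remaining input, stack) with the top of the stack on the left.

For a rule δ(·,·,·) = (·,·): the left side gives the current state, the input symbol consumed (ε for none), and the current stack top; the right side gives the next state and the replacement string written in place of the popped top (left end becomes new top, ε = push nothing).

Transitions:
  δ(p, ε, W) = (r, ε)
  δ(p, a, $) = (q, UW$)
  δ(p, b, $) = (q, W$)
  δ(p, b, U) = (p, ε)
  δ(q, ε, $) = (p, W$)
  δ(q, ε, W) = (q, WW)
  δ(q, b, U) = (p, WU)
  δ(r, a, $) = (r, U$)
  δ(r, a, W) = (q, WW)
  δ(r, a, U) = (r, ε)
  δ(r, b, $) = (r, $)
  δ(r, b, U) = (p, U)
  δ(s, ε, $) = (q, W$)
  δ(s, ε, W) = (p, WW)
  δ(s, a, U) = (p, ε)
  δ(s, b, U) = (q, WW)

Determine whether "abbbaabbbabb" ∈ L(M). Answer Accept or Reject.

Accept

(p, abbbaabbbabb, $) ⊢ (q, bbbaabbbabb, UW$) ⊢ (p, bbaabbbabb, WUW$) ⊢ (r, bbaabbbabb, UW$) ⊢ (p, baabbbabb, UW$) ⊢ (p, aabbbabb, W$) ⊢ (r, aabbbabb, $) ⊢ (r, abbbabb, U$) ⊢ (r, bbbabb, $) ⊢ (r, bbabb, $) ⊢ (r, babb, $) ⊢ (r, abb, $) ⊢ (r, bb, U$) ⊢ (p, b, U$) ⊢ (p, ε, $)
All input consumed; state p ∈ F.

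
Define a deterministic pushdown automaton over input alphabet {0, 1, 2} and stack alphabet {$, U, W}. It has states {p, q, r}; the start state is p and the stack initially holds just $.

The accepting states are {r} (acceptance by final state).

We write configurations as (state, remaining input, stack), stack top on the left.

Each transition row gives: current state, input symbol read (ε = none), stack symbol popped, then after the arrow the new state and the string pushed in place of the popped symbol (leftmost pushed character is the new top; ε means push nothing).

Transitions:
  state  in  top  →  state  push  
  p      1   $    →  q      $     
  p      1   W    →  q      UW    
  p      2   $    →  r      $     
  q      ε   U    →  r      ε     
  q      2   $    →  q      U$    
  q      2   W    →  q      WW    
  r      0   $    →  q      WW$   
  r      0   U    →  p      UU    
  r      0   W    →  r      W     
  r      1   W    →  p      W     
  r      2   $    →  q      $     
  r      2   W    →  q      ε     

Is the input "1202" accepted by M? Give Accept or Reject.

Reject

(p, 1202, $)
  read 1, top $: go to q, push $ → (q, 202, $)
  read 2, top $: go to q, push U$ → (q, 02, U$)
  ε-move, top U: go to r, push ε → (r, 02, $)
  read 0, top $: go to q, push WW$ → (q, 2, WW$)
  read 2, top W: go to q, push WW → (q, ε, WWW$)
All input consumed; state q ∉ F and no further ε-move applies.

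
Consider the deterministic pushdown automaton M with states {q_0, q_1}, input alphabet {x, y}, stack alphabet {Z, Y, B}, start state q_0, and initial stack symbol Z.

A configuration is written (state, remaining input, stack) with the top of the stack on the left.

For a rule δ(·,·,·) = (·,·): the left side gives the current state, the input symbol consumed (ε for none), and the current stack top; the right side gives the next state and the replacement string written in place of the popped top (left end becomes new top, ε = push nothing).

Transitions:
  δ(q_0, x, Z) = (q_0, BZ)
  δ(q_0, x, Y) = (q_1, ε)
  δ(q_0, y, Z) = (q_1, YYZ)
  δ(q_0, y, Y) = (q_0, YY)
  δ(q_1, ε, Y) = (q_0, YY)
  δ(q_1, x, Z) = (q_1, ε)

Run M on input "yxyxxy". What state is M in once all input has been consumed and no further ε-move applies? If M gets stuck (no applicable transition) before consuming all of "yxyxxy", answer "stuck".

(q_0, yxyxxy, Z)
  read y, top Z: go to q_1, push YYZ → (q_1, xyxxy, YYZ)
  ε-move, top Y: go to q_0, push YY → (q_0, xyxxy, YYYZ)
  read x, top Y: go to q_1, push ε → (q_1, yxxy, YYZ)
  ε-move, top Y: go to q_0, push YY → (q_0, yxxy, YYYZ)
  read y, top Y: go to q_0, push YY → (q_0, xxy, YYYYZ)
  read x, top Y: go to q_1, push ε → (q_1, xy, YYYZ)
  ε-move, top Y: go to q_0, push YY → (q_0, xy, YYYYZ)
  read x, top Y: go to q_1, push ε → (q_1, y, YYYZ)
  ε-move, top Y: go to q_0, push YY → (q_0, y, YYYYZ)
  read y, top Y: go to q_0, push YY → (q_0, ε, YYYYYZ)
All input consumed; M is in state q_0.

q_0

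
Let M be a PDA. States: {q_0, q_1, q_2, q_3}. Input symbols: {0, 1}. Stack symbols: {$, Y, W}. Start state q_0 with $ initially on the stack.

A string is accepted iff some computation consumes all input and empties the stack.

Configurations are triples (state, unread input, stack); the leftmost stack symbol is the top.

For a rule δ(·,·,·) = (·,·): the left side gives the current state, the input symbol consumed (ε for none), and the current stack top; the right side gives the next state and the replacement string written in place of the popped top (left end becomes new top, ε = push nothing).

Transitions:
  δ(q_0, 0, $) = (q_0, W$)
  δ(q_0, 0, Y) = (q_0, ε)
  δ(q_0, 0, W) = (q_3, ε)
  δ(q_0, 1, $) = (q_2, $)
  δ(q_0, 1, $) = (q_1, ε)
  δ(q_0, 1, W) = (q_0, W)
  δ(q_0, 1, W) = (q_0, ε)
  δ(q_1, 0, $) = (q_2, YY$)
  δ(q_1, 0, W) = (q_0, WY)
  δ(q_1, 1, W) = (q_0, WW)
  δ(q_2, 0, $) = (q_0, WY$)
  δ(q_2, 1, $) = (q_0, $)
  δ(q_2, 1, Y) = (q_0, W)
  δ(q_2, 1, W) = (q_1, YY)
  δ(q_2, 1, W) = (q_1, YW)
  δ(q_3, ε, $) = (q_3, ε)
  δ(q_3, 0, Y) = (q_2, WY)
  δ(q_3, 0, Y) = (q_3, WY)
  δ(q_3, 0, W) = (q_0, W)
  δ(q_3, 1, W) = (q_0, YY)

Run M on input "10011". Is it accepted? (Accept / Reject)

No computation consumes all input and empties the stack.

Reject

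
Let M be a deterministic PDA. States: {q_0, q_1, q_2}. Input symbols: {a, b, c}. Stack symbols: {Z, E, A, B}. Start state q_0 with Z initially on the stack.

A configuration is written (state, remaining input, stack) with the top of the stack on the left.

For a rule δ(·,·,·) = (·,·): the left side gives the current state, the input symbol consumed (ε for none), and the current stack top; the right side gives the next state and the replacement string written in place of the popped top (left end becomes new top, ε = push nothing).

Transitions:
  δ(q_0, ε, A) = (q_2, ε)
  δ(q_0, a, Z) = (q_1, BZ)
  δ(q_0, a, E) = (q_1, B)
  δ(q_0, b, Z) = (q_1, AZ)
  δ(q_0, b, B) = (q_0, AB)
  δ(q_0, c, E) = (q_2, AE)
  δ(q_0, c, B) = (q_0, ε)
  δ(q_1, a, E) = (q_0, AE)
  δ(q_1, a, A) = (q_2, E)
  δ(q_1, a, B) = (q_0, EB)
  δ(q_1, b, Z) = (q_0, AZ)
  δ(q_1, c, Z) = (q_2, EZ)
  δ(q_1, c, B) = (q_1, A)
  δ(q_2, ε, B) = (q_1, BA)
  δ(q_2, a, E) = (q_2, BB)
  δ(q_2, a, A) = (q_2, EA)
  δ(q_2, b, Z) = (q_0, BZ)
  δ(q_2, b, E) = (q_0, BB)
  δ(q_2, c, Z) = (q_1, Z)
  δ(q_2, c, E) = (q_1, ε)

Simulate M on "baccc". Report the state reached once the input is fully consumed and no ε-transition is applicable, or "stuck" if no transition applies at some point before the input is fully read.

q_1

(q_0, baccc, Z) ⊢ (q_1, accc, AZ) ⊢ (q_2, ccc, EZ) ⊢ (q_1, cc, Z) ⊢ (q_2, c, EZ) ⊢ (q_1, ε, Z)
All input consumed; M is in state q_1.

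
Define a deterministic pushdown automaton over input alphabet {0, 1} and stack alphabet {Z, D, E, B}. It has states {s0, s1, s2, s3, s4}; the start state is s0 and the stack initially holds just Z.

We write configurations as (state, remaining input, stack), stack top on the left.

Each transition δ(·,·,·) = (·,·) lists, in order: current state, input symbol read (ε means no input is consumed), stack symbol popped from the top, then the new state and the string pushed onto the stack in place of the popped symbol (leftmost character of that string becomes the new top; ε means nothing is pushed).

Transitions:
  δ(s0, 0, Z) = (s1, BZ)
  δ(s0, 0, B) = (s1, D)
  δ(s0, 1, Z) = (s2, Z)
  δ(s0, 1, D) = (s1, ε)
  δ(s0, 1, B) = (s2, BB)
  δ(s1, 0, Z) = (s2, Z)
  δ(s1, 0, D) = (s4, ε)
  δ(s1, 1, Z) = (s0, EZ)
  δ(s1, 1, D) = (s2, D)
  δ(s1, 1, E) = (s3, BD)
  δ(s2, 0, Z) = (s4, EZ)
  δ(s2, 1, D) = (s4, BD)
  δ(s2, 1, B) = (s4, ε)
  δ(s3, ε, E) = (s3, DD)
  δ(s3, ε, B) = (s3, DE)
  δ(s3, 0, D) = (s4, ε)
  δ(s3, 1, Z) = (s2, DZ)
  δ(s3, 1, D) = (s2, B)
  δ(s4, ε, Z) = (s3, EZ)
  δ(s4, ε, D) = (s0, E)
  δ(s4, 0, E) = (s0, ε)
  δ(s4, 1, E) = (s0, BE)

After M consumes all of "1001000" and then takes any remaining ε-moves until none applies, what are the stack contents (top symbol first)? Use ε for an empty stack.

BZ

(s0, 1001000, Z)
  read 1, top Z: go to s2, push Z → (s2, 001000, Z)
  read 0, top Z: go to s4, push EZ → (s4, 01000, EZ)
  read 0, top E: go to s0, push ε → (s0, 1000, Z)
  read 1, top Z: go to s2, push Z → (s2, 000, Z)
  read 0, top Z: go to s4, push EZ → (s4, 00, EZ)
  read 0, top E: go to s0, push ε → (s0, 0, Z)
  read 0, top Z: go to s1, push BZ → (s1, ε, BZ)
All input consumed in state s1 with stack BZ.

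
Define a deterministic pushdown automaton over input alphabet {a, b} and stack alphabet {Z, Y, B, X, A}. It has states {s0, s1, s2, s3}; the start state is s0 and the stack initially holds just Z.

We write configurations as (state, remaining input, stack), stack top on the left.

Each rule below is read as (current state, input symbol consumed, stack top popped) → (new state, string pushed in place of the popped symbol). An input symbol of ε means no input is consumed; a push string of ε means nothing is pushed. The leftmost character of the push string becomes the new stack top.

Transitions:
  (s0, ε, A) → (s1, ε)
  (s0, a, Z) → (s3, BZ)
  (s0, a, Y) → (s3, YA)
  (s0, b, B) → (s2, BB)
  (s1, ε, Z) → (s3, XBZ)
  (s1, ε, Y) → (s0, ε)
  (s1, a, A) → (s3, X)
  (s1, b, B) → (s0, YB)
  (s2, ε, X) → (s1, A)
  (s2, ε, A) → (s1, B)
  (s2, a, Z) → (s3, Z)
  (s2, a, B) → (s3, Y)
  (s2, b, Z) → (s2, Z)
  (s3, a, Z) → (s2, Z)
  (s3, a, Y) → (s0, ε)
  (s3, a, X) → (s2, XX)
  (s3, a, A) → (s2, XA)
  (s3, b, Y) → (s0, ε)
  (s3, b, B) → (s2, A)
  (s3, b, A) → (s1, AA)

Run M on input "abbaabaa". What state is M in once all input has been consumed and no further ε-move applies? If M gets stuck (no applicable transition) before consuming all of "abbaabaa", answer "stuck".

(s0, abbaabaa, Z) ⊢ (s3, bbaabaa, BZ) ⊢ (s2, baabaa, AZ) ⊢ (s1, baabaa, BZ) ⊢ (s0, aabaa, YBZ) ⊢ (s3, abaa, YABZ) ⊢ (s0, baa, ABZ) ⊢ (s1, baa, BZ) ⊢ (s0, aa, YBZ) ⊢ (s3, a, YABZ) ⊢ (s0, ε, ABZ) ⊢ (s1, ε, BZ)
All input consumed; M is in state s1.

s1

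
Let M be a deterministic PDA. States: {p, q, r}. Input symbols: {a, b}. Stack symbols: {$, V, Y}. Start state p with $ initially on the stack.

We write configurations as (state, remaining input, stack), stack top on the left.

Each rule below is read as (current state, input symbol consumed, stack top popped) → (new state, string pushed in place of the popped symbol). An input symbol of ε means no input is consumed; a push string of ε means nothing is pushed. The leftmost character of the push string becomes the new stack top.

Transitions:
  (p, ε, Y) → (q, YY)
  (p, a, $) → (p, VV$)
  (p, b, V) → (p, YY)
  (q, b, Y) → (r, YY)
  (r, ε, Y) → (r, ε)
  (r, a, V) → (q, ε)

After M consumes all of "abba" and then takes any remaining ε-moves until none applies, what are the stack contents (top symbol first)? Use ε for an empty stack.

$

(p, abba, $)
  read a, top $: go to p, push VV$ → (p, bba, VV$)
  read b, top V: go to p, push YY → (p, ba, YYV$)
  ε-move, top Y: go to q, push YY → (q, ba, YYYV$)
  read b, top Y: go to r, push YY → (r, a, YYYYV$)
  ε-move, top Y: go to r, push ε → (r, a, YYYV$)
  ε-move, top Y: go to r, push ε → (r, a, YYV$)
  ε-move, top Y: go to r, push ε → (r, a, YV$)
  ε-move, top Y: go to r, push ε → (r, a, V$)
  read a, top V: go to q, push ε → (q, ε, $)
All input consumed in state q with stack $.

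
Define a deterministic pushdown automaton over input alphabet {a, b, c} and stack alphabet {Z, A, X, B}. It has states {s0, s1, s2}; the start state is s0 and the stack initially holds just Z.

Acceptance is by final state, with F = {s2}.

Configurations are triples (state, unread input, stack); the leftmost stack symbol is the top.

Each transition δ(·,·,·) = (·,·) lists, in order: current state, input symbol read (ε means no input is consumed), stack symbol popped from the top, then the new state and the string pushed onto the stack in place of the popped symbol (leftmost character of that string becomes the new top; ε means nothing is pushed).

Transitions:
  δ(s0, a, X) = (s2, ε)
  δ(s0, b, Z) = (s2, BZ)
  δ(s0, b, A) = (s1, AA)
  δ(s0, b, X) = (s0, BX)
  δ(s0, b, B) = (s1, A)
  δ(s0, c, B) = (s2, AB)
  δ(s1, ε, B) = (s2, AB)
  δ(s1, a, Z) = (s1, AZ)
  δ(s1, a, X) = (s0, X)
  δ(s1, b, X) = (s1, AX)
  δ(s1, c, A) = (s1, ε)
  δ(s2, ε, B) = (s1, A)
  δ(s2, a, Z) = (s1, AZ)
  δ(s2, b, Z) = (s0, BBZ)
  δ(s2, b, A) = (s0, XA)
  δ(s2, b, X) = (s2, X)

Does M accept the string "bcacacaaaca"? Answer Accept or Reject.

(s0, bcacacaaaca, Z)
  read b, top Z: go to s2, push BZ → (s2, cacacaaaca, BZ)
  ε-move, top B: go to s1, push A → (s1, cacacaaaca, AZ)
  read c, top A: go to s1, push ε → (s1, acacaaaca, Z)
  read a, top Z: go to s1, push AZ → (s1, cacaaaca, AZ)
  read c, top A: go to s1, push ε → (s1, acaaaca, Z)
  read a, top Z: go to s1, push AZ → (s1, caaaca, AZ)
  read c, top A: go to s1, push ε → (s1, aaaca, Z)
  read a, top Z: go to s1, push AZ → (s1, aaca, AZ)
No transition applies at (s1, aaca, AZ); input not fully consumed.

Reject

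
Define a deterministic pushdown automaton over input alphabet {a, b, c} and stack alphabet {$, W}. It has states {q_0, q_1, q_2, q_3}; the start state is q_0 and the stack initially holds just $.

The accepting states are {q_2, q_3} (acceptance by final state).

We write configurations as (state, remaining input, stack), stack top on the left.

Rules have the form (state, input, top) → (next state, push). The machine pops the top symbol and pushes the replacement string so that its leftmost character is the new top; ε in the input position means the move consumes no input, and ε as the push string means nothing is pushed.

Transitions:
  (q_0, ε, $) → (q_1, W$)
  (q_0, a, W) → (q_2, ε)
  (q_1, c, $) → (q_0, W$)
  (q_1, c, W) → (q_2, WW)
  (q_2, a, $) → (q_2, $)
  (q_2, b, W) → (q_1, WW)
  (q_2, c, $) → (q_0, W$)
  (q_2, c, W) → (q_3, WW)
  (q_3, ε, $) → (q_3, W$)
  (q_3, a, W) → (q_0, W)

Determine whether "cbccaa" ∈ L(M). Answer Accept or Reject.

Accept

(q_0, cbccaa, $) ⊢ (q_1, cbccaa, W$) ⊢ (q_2, bccaa, WW$) ⊢ (q_1, ccaa, WWW$) ⊢ (q_2, caa, WWWW$) ⊢ (q_3, aa, WWWWW$) ⊢ (q_0, a, WWWWW$) ⊢ (q_2, ε, WWWW$)
All input consumed; state q_2 ∈ F.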